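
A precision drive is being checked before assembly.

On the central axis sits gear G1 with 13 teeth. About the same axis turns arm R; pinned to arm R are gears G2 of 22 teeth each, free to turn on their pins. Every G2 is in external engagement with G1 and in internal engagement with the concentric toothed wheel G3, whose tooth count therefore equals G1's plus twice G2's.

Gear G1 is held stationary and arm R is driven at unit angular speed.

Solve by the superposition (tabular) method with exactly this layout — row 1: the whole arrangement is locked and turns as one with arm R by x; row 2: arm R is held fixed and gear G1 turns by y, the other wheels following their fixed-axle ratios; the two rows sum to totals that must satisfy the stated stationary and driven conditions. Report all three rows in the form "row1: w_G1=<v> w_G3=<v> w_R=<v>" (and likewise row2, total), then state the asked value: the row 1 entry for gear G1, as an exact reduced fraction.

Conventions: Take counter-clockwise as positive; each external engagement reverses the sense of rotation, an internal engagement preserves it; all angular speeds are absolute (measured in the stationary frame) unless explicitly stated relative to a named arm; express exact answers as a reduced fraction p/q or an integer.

class = planetary set [G3 = 13+2·22 = 57; Willis about the carrier]
row 1 (train locked, turned with arm): all members turn x
superposition row 2 [arm held]: sun y, ring −(13/57)·y, arm 0
boundary: total ω_sun = x + y = 0 and total ω_arm = x = 1  ⇒  y = -1, x = 1
row 2 ring = −(13/57)·(-1) = 13/57
totals (row 1 + row 2): sun 1 + (-1) = 0, ring 1 + 13/57 = 70/57, arm 1 + 0 = 1
asked cell (row1, sun) = 1

row1: w_G1=1 w_G3=1 w_R=1
row2: w_G1=-1 w_G3=13/57 w_R=0
total: w_G1=0 w_G3=70/57 w_R=1
asked value: 1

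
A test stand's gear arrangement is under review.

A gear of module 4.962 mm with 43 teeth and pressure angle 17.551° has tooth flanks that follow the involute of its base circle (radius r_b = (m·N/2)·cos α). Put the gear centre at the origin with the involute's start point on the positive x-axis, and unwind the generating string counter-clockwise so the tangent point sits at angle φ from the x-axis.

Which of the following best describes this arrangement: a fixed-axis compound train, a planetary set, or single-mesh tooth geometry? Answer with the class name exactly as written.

single-mesh tooth geometry

class = single-mesh tooth geometry [base-circle involute, m = 4.962, 43T]
classification: single-mesh tooth geometry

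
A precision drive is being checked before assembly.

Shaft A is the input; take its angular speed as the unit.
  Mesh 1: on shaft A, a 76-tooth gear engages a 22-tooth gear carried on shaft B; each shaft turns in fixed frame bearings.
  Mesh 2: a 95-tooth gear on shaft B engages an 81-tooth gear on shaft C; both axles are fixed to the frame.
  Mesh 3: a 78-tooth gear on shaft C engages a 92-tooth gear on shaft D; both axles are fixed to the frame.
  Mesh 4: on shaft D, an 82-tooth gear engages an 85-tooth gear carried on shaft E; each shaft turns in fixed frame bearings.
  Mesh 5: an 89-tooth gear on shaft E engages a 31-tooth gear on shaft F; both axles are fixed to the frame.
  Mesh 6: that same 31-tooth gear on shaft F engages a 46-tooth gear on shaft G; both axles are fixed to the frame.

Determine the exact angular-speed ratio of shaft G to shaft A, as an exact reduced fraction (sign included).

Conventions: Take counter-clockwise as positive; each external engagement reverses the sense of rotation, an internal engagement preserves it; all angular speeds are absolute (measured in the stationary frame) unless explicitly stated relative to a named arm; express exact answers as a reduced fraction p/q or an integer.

17124757/2670921

class = fixed-axis compound train [6 meshes; 6 ratios multiply, 6 sense flips]
mesh 1 [76T→22T]: running ratio 38/11, sense −
mesh 2 [95T→81T]: running ratio 3610/891, sense +
mesh 3 [78T→92T]: running ratio 23465/6831, sense −
mesh 4 [82T→85T]: running ratio 384826/116127, sense +
mesh 5 [89T→31T]: running ratio 34249514/3599937, sense −
mesh 6 [31T→46T]: running ratio 17124757/2670921, sense +
ω_out/ω_in = 17124757/2670921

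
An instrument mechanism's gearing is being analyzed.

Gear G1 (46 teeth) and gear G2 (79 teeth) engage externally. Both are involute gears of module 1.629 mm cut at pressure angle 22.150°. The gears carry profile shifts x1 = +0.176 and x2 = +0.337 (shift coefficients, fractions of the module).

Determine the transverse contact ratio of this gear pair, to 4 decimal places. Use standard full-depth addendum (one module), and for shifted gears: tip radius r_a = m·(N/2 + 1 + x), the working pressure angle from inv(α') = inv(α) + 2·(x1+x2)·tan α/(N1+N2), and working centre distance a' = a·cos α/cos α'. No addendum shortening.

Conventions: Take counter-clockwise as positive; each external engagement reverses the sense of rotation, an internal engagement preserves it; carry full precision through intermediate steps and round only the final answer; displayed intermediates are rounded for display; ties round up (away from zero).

class = single-mesh tooth geometry [involute pair 46T × 79T, m = 1.629]
base radii: r_b1 = 34.701934, r_b2 = 59.596800
tip radii: r_a1 = 39.382704, r_a2 = 66.523473
inv(α') = inv(22.150°) + 2·(+0.176+0.337)·tan α/(46+79) = 0.02382565  ⇒  α' = 23.24404°
a' = a·cos α / cos α' = 101.8125·cos 22.150°/cos 23.24404° = 102.628884
action lengths: √(r_a1²−r_b1²) = 18.621846, √(r_a2²−r_b2²) = 29.556623
base pitch p_b = π·m·cos α = 4.739971
CR = (18.621846 + 29.556623 − 102.628884·sin 23.24404°)/4.739971 = 1.619453
contact ratio ≈ 1.6195

1.6195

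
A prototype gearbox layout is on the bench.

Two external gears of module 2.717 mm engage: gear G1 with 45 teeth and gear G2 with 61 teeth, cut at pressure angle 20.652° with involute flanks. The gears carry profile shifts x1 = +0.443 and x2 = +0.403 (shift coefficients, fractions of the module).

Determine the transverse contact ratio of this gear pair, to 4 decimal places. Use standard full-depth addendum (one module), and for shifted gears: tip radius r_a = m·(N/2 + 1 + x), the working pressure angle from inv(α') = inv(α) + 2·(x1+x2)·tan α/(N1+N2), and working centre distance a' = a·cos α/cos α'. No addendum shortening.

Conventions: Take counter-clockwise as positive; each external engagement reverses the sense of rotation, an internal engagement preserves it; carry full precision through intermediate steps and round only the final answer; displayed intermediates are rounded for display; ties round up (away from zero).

1.6302

class = single-mesh tooth geometry [involute pair 45T × 61T, m = 2.717]
base radii: r_b1 = 57.204115, r_b2 = 77.543356
tip radii: r_a1 = 65.053131, r_a2 = 86.680451
inv(α') = inv(20.652°) + 2·(+0.443+0.403)·tan α/(45+61) = 0.02248240  ⇒  α' = 22.81820°
a' = a·cos α / cos α' = 144.0010·cos 20.652°/cos 22.81820° = 146.188153
action lengths: √(r_a1²−r_b1²) = 30.977396, √(r_a2²−r_b2²) = 38.736656
base pitch p_b = π·m·cos α = 7.987201
CR = (30.977396 + 38.736656 − 146.188153·sin 22.81820°)/7.987201 = 1.630241
contact ratio ≈ 1.6302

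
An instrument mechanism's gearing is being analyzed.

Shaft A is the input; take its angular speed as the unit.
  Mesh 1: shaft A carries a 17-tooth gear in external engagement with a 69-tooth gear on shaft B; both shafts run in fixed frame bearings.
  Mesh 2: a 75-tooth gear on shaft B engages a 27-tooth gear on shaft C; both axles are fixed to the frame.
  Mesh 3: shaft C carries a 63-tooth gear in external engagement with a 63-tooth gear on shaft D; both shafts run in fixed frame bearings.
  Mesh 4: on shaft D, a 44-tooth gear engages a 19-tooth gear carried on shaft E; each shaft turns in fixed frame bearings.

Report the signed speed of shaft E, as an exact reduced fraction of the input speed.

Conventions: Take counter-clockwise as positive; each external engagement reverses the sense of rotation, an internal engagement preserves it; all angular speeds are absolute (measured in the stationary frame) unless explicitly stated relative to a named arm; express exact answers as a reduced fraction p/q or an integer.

18700/11799

4-mesh fixed-axis compound train (all bearings frame-fixed)
mesh 1 [17T→69T]: |ω|/ω_in = 1×17/69 = 17/69, sense flips to −
mesh 2 [75T→27T]: |ω|/ω_in = (17/69)×75/27 = 425/621, sense flips to +
mesh 3 [63T→63T]: |ω|/ω_in = (425/621)×63/63 = 425/621, sense flips to −
mesh 4 [44T→19T]: |ω|/ω_in = (425/621)×44/19 = 18700/11799, sense flips to +
signed output speed (× input speed) = 18700/11799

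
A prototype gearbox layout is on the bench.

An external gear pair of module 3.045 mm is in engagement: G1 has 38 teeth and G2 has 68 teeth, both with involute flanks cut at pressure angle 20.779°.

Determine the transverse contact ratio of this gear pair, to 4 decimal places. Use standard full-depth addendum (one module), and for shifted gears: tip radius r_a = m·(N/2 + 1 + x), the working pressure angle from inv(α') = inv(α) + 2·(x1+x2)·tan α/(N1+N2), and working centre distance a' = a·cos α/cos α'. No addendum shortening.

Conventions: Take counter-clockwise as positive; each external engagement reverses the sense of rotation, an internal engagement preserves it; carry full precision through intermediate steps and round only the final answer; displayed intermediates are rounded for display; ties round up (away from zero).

1.7131

single-mesh involute tooth geometry (38T engaging 68T at module 3.045)
base radii: r_b1 = 54.091866, r_b2 = 96.795971
tip radii: r_a1 = 60.900000, r_a2 = 106.575000
no profile shift: α' = α, a' = a
action lengths: √(r_a1²−r_b1²) = 27.979994, √(r_a2²−r_b2²) = 44.595636
base pitch p_b = π·m·cos α = 8.943927
CR = (27.979994 + 44.595636 − 161.385000·sin 20.77900°)/8.943927 = 1.713117
contact ratio ≈ 1.7131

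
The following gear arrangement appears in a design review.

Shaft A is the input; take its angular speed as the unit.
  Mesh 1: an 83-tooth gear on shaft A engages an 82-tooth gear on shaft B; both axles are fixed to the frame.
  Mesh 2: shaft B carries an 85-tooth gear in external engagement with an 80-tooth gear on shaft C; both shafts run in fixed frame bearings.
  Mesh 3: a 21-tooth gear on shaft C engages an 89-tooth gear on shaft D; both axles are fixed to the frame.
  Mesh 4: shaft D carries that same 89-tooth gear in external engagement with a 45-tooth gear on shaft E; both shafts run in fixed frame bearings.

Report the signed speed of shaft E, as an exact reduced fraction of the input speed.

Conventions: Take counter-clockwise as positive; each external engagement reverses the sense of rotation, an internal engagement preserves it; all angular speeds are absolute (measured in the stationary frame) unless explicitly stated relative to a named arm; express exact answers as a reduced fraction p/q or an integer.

4-mesh fixed-axis compound train (all bearings frame-fixed)
mesh 1 [83T→82T]: |ω|/ω_in = 1×83/82 = 83/82, sense flips to −
mesh 2 [85T→80T]: |ω|/ω_in = (83/82)×85/80 = 1411/1312, sense flips to +
mesh 3 [21T→89T]: |ω|/ω_in = (1411/1312)×21/89 = 29631/116768, sense flips to −
mesh 4 [89T→45T]: |ω|/ω_in = (29631/116768)×89/45 = 9877/19680, sense flips to +
signed output speed (× input speed) = 9877/19680

9877/19680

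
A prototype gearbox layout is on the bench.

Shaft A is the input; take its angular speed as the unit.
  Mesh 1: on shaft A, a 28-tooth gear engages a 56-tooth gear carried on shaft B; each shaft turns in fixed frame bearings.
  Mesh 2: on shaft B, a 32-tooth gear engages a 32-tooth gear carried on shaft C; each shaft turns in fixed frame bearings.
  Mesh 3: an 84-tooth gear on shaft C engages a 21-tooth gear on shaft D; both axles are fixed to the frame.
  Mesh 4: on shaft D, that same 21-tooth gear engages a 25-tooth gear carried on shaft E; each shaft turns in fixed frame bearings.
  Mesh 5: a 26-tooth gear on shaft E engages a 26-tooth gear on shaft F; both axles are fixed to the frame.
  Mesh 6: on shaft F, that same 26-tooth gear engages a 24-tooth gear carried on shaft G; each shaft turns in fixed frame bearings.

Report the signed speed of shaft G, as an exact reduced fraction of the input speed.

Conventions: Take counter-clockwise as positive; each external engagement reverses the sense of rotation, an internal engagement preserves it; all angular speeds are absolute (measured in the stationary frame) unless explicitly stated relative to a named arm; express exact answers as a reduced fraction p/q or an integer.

91/50

6-mesh fixed-axis compound train (all bearings frame-fixed)
mesh 1 [28T→56T]: |ω|/ω_in = 1×28/56 = 1/2, sense flips to −
mesh 2 [32T→32T]: |ω|/ω_in = (1/2)×32/32 = 1/2, sense flips to +
mesh 3 [84T→21T]: |ω|/ω_in = (1/2)×84/21 = 2, sense flips to −
mesh 4 [21T→25T]: |ω|/ω_in = 2×21/25 = 42/25, sense flips to +
mesh 5 [26T→26T]: |ω|/ω_in = (42/25)×26/26 = 42/25, sense flips to −
mesh 6 [26T→24T]: |ω|/ω_in = (42/25)×26/24 = 91/50, sense flips to +
signed output speed (× input speed) = 91/50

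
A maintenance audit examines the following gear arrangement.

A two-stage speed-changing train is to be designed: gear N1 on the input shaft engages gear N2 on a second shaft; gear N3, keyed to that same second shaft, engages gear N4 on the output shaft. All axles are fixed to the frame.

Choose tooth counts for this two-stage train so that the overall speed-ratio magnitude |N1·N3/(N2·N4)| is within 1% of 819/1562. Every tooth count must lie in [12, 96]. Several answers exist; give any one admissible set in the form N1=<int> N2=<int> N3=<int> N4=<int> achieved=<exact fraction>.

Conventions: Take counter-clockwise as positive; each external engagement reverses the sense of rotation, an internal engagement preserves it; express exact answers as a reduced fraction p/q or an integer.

design class (target 819/1562): fixed-axis compound train
target = 819/1562 in lowest terms: an exact hit needs N1·N3 = k·819 and N2·N4 = k·1562 for one integer k, every count in [12, 96]; additionally prefer no 1:1 stage (N1 ≠ N2, N3 ≠ N4)
k = 1: N1·N3 = 819 = 13·63, N2·N4 = 1562 = 22·71
achieved = 13·63/(22·71) = 819/1562; |achieved − target| = 0 ≤ 819/156200 ✓

N1=13 N2=22 N3=63 N4=71 achieved=819/1562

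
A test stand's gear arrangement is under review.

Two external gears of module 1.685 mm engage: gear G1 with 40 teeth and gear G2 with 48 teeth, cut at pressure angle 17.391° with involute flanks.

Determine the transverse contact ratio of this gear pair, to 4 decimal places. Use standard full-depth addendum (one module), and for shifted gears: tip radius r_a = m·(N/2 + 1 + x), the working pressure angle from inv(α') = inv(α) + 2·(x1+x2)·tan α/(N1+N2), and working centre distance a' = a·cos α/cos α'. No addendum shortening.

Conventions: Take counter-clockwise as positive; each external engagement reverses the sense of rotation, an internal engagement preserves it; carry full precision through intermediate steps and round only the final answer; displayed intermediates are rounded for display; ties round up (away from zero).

1.8784

topology: single-mesh involute geometry — m = 1.685, 40T/48T pair
base radii: r_b1 = 32.159482, r_b2 = 38.591378
tip radii: r_a1 = 35.385000, r_a2 = 42.125000
no profile shift: α' = α, a' = a
action lengths: √(r_a1²−r_b1²) = 14.760283, √(r_a2²−r_b2²) = 16.888492
base pitch p_b = π·m·cos α = 5.051600
CR = (14.760283 + 16.888492 − 74.140000·sin 17.39100°)/5.051600 = 1.878416
contact ratio ≈ 1.8784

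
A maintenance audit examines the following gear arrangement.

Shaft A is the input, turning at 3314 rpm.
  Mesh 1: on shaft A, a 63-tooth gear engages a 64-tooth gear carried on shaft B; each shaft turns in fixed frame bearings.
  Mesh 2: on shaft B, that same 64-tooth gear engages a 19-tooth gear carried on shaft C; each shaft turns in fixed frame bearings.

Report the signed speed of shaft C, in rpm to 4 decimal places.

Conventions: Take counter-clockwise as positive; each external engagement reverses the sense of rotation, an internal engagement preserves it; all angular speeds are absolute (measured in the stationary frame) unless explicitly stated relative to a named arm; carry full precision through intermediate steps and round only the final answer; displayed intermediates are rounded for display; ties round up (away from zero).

+10988.5263 rpm

class = fixed-axis compound train [2 meshes; 2 ratios multiply, 2 sense flips]
mesh 1 [63T→64T]: ω = 3314.0000×63/64 = 3262.2188 rpm, sense flips to −
mesh 2 [64T→19T]: ω = 3262.2188×64/19 = 10988.5263 rpm, sense flips to +
signed output speed = +10988.5263 rpm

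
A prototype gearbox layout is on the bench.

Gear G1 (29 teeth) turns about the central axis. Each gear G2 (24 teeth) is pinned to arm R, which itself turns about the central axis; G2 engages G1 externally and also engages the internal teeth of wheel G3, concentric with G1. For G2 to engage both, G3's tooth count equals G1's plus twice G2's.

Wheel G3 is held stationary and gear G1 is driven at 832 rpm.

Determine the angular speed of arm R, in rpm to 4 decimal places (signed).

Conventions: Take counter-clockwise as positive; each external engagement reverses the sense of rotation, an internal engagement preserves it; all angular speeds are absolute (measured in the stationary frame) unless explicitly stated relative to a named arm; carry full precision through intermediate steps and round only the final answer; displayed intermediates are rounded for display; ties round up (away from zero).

recognized (axles ride arm R): planetary set, 29/24/77 teeth
normalise by the input: solve with ω_sun = 1, then scale by 832 rpm
ring teeth: 29 + 2·24 = 77
29(ω_sun−ω_arm) = −77(ω_ring−ω_arm),  ω_ring = 0, ω_sun = 1
29(1−ω_arm) = −77(0−ω_arm)  ⇒  106·ω_arm = 29  ⇒  ω_arm = 29/106
scale: ω_arm = 29/106 × 832 rpm = +227.6226 rpm

+227.6226 rpm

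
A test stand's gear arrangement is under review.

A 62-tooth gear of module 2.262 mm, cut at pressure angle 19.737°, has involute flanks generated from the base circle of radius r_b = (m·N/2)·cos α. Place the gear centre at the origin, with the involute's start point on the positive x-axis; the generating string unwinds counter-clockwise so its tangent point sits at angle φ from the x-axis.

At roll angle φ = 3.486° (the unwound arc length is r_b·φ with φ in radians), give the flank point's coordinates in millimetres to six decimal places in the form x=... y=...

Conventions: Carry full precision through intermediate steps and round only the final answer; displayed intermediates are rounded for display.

recognized (one wheel, involute flank): single-mesh tooth geometry, m = 2.262, N = 62
pitch radius r_p = m·N/2 = 2.262·62/2 = 70.122000
base radius r_b = r_p·cos α = 70.122000·cos 19.737° = 66.002519
roll angle φ = 3.486° = 0.06084218 rad
x = r_b·(cos φ + φ·sin φ) = 66.124569
y = r_b·(sin φ − φ·cos φ) = 0.004953

x=66.124569 y=0.004953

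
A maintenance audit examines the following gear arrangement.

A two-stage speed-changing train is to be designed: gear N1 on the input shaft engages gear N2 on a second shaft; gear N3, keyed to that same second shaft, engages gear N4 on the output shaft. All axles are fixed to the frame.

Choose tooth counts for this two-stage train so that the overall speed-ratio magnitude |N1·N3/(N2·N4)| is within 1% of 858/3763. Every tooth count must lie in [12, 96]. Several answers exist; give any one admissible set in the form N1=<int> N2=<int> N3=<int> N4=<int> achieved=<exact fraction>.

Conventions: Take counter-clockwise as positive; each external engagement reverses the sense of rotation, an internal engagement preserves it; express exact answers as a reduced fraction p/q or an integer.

topology: fixed-axis compound train — 2 stages, target 858/3763
target = 858/3763 in lowest terms: an exact hit needs N1·N3 = k·858 and N2·N4 = k·3763 for one integer k, every count in [12, 96]; additionally prefer no 1:1 stage (N1 ≠ N2, N3 ≠ N4)
k = 1: N1·N3 = 858 = 13·66, N2·N4 = 3763 = 53·71
achieved = 13·66/(53·71) = 858/3763; |achieved − target| = 0 ≤ 429/188150 ✓

N1=13 N2=53 N3=66 N4=71 achieved=858/3763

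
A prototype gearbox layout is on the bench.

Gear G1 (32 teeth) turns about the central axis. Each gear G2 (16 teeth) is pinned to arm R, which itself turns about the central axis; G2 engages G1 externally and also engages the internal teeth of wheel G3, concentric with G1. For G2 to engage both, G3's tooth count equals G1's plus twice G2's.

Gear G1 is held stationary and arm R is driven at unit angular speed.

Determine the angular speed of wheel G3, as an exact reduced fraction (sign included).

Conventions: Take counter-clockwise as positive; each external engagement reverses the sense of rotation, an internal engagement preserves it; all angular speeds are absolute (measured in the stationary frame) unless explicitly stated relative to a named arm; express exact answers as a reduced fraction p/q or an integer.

recognized (axles ride arm R): planetary set, 32/16/64 teeth
ring teeth: 32 + 2·16 = 64
32(ω_sun−ω_arm) = −64(ω_ring−ω_arm),  ω_sun = 0, ω_arm = 1
ω_ring = 1 − (32/64)(0−1) = 3/2
exact speed ratio = 3/2

3/2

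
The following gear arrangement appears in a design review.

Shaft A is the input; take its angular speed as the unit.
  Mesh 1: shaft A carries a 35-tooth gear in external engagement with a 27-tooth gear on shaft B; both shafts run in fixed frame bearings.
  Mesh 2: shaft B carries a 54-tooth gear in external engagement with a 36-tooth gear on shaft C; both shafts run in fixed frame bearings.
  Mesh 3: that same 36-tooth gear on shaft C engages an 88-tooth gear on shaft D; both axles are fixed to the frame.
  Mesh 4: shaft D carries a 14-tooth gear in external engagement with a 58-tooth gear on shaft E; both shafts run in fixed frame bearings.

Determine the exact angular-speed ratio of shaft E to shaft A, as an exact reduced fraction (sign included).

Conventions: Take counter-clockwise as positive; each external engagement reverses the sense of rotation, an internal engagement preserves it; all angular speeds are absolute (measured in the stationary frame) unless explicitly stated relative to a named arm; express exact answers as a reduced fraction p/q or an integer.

245/1276

class = fixed-axis compound train [4 meshes; 4 ratios multiply, 4 sense flips]
mesh 1 [35T→27T]: running ratio 35/27, sense −
mesh 2 [54T→36T]: running ratio 35/18, sense +
mesh 3 [36T→88T]: running ratio 35/44, sense −
mesh 4 [14T→58T]: running ratio 245/1276, sense +
ω_out/ω_in = 245/1276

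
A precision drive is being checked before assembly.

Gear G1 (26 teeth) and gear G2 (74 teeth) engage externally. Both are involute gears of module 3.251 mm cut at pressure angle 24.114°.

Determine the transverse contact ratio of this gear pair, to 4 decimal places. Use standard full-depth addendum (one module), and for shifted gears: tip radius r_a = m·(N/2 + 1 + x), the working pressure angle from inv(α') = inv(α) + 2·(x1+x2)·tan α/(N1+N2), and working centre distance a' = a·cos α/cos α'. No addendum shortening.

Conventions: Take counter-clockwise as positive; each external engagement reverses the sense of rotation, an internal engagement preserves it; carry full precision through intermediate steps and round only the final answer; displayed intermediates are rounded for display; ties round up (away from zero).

1.5429

recognized (one external pair, fixed centres): single-mesh tooth geometry, m = 3.251, N1 = 26, N2 = 74
base radii: r_b1 = 38.574893, r_b2 = 109.790080
tip radii: r_a1 = 45.514000, r_a2 = 123.538000
no profile shift: α' = α, a' = a
action lengths: √(r_a1²−r_b1²) = 24.155783, √(r_a2²−r_b2²) = 56.637230
base pitch p_b = π·m·cos α = 9.322046
CR = (24.155783 + 56.637230 − 162.550000·sin 24.11400°)/9.322046 = 1.542863
contact ratio ≈ 1.5429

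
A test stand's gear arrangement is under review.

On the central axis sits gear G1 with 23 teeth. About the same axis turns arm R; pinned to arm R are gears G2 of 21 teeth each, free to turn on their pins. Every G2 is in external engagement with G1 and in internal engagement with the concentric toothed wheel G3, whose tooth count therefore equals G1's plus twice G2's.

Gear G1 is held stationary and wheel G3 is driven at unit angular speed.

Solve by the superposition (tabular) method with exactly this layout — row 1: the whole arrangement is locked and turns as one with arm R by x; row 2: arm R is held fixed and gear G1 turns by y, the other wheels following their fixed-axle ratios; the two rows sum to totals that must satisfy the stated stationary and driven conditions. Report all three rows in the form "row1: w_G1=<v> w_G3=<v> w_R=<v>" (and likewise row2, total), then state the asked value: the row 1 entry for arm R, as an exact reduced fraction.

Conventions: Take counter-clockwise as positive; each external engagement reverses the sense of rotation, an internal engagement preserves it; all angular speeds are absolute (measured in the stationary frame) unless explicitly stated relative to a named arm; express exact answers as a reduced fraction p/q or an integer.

row1: w_G1=65/88 w_G3=65/88 w_R=65/88
row2: w_G1=-65/88 w_G3=23/88 w_R=0
total: w_G1=0 w_G3=1 w_R=65/88
asked value: 65/88

class = planetary set [G3 = 23+2·21 = 65; Willis about the carrier]
superposition row 1 [locked train]: every member turns x
row 2 — arm fixed, fixed-axis ratios: sun y, ring −(23/65)·y, arm 0
boundary: total ω_sun = x + y = 0 and total ω_ring = x − (23/65)·y = 1  ⇒  y = -65/88, x = 65/88
row 2 ring = −(23/65)·(-65/88) = 23/88
totals (row 1 + row 2): sun 65/88 + (-65/88) = 0, ring 65/88 + 23/88 = 1, arm 65/88 + 0 = 65/88
asked cell (row1, arm) = 65/88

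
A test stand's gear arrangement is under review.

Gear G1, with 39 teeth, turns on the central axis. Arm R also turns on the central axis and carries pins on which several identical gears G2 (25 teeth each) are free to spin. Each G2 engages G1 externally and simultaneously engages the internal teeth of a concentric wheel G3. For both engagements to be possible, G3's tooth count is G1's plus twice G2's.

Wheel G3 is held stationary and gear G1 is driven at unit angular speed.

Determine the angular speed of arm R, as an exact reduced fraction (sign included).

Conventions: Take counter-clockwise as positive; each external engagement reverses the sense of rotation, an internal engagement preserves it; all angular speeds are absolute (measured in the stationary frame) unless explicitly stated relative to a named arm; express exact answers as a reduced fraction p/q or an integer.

planetary set (39T centre, 25T on arm, 89T internal) — Willis relation
ring teeth: 39 + 2·25 = 89
39(ω_sun−ω_arm) = −89(ω_ring−ω_arm),  ω_ring = 0, ω_sun = 1
39(1−ω_arm) = −89(0−ω_arm)  ⇒  128·ω_arm = 39  ⇒  ω_arm = 39/128
exact speed ratio = 39/128

39/128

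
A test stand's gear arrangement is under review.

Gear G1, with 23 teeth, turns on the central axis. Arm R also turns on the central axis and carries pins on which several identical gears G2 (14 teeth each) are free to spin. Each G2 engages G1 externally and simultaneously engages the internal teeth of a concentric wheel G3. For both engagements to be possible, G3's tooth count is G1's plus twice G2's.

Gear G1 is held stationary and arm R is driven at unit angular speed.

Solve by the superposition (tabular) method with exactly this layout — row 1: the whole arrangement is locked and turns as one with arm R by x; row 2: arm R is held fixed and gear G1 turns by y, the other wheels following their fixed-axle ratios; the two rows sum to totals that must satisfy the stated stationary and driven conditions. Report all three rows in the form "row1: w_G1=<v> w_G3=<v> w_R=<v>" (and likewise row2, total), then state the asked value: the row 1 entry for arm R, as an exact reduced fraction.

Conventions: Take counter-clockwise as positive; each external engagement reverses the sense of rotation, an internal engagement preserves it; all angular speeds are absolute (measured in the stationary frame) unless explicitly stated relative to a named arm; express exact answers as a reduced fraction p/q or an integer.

row1: w_G1=1 w_G3=1 w_R=1
row2: w_G1=-1 w_G3=23/51 w_R=0
total: w_G1=0 w_G3=74/51 w_R=1
asked value: 1

recognized (axles ride arm R): planetary set, 23/14/51 teeth
row 1 — lock + rotate with arm: ω_sun = ω_ring = ω_arm = x
superposition row 2 [arm held]: sun y, ring −(23/51)·y, arm 0
boundary: total ω_sun = x + y = 0 and total ω_arm = x = 1  ⇒  y = -1, x = 1
row 2 ring = −(23/51)·(-1) = 23/51
totals (row 1 + row 2): sun 1 + (-1) = 0, ring 1 + 23/51 = 74/51, arm 1 + 0 = 1
asked cell (row1, arm) = 1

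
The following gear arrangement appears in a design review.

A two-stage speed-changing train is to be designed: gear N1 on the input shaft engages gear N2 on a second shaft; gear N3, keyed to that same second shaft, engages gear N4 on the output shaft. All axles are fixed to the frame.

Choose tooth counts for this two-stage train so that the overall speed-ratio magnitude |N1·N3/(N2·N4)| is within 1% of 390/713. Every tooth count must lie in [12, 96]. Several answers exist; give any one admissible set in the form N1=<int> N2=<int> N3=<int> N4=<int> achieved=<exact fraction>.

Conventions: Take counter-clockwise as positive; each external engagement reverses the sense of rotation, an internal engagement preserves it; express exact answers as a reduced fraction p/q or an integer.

topology: fixed-axis compound train — 2 stages, target 390/713
target = 390/713 in lowest terms: an exact hit needs N1·N3 = k·390 and N2·N4 = k·713 for one integer k, every count in [12, 96]; additionally prefer no 1:1 stage (N1 ≠ N2, N3 ≠ N4)
k = 1: N1·N3 = 390 = 13·30, N2·N4 = 713 = 23·31
achieved = 13·30/(23·31) = 390/713; |achieved − target| = 0 ≤ 39/7130 ✓

N1=13 N2=23 N3=30 N4=31 achieved=390/713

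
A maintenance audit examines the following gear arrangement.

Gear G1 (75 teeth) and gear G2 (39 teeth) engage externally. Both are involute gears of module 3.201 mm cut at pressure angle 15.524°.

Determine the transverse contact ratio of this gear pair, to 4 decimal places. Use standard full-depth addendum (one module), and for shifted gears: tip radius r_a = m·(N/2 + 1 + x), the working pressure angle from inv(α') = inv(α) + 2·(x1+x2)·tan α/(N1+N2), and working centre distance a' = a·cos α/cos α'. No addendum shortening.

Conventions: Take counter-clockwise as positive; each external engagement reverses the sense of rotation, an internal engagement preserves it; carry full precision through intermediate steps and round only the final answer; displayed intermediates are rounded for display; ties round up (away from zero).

2.0609

class = single-mesh tooth geometry [involute pair 75T × 39T, m = 3.201]
base radii: r_b1 = 115.658343, r_b2 = 60.142339
tip radii: r_a1 = 123.238500, r_a2 = 65.620500
no profile shift: α' = α, a' = a
action lengths: √(r_a1²−r_b1²) = 42.554383, √(r_a2²−r_b2²) = 26.247841
base pitch p_b = π·m·cos α = 9.689371
CR = (42.554383 + 26.247841 − 182.457000·sin 15.52400°)/9.689371 = 2.060925
contact ratio ≈ 2.0609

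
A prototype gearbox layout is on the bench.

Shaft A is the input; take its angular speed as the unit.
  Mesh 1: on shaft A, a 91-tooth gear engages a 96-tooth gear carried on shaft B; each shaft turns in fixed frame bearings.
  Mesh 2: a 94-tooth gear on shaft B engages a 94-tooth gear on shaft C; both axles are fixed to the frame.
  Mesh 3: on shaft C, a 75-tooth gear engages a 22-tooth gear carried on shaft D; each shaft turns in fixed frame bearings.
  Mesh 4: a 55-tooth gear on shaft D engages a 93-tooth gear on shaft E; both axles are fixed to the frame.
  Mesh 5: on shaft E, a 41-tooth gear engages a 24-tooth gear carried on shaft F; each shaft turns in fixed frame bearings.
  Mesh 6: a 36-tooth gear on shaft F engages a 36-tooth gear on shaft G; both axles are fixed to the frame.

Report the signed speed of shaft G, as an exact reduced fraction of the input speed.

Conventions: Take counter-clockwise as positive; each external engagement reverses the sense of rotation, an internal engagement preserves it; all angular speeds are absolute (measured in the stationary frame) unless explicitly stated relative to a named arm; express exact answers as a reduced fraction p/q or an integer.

466375/142848

6-mesh fixed-axis compound train (all bearings frame-fixed)
mesh 1 [91T→96T]: |ω|/ω_in = 1×91/96 = 91/96, sense flips to −
mesh 2 [94T→94T]: |ω|/ω_in = (91/96)×94/94 = 91/96, sense flips to +
mesh 3 [75T→22T]: |ω|/ω_in = (91/96)×75/22 = 2275/704, sense flips to −
mesh 4 [55T→93T]: |ω|/ω_in = (2275/704)×55/93 = 11375/5952, sense flips to +
mesh 5 [41T→24T]: |ω|/ω_in = (11375/5952)×41/24 = 466375/142848, sense flips to −
mesh 6 [36T→36T]: |ω|/ω_in = (466375/142848)×36/36 = 466375/142848, sense flips to +
signed output speed (× input speed) = 466375/142848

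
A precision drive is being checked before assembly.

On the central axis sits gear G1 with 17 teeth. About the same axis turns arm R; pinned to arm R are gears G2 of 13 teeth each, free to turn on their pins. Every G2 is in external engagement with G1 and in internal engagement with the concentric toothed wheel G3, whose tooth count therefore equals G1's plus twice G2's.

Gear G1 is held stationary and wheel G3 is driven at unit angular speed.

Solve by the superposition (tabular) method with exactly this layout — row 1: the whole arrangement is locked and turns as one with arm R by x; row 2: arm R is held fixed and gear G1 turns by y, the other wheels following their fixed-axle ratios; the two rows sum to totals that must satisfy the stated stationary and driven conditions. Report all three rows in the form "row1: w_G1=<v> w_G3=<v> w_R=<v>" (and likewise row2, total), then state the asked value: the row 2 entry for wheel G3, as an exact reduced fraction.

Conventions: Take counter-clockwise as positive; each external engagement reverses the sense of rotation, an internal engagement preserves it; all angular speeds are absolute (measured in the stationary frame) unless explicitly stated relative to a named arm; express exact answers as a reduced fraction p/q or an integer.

recognized (axles ride arm R): planetary set, 17/13/43 teeth
row 1 — lock + rotate with arm: ω_sun = ω_ring = ω_arm = x
row 2: sun turns y, ring = −(17/43)·y, arm 0
boundary: total ω_sun = x + y = 0 and total ω_ring = x − (17/43)·y = 1  ⇒  y = -43/60, x = 43/60
row 2 ring = −(17/43)·(-43/60) = 17/60
totals (row 1 + row 2): sun 43/60 + (-43/60) = 0, ring 43/60 + 17/60 = 1, arm 43/60 + 0 = 43/60
asked cell (row2, ring) = 17/60

row1: w_G1=43/60 w_G3=43/60 w_R=43/60
row2: w_G1=-43/60 w_G3=17/60 w_R=0
total: w_G1=0 w_G3=1 w_R=43/60
asked value: 17/60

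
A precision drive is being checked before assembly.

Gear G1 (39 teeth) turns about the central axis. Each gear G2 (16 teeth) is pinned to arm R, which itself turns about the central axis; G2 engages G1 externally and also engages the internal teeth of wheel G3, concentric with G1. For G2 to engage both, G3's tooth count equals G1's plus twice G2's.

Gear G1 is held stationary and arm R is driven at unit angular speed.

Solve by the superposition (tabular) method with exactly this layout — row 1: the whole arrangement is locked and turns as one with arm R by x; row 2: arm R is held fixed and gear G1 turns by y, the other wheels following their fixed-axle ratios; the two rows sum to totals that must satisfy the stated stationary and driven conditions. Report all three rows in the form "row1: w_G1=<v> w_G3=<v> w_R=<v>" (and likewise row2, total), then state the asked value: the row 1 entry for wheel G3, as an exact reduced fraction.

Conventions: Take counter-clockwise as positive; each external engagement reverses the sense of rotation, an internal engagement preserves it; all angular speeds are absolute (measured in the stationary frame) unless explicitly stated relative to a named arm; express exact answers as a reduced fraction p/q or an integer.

topology: planetary set — G1 39T / G2 16T / G3 71T, arm = carrier (Willis)
row 1: whole set turns with the arm by x
row 2: sun turns y, ring = −(39/71)·y, arm 0
boundary: total ω_sun = x + y = 0 and total ω_arm = x = 1  ⇒  y = -1, x = 1
row 2 ring = −(39/71)·(-1) = 39/71
totals (row 1 + row 2): sun 1 + (-1) = 0, ring 1 + 39/71 = 110/71, arm 1 + 0 = 1
asked cell (row1, ring) = 1

row1: w_G1=1 w_G3=1 w_R=1
row2: w_G1=-1 w_G3=39/71 w_R=0
total: w_G1=0 w_G3=110/71 w_R=1
asked value: 1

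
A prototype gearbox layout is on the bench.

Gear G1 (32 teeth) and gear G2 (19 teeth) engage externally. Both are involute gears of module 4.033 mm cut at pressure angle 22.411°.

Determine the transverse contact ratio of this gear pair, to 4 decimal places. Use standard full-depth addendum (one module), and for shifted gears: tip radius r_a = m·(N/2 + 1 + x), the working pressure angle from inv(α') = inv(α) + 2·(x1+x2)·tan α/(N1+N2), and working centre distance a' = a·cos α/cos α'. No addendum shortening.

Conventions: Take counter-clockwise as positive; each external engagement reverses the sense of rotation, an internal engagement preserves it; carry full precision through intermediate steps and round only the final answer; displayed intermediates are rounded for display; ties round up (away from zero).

1.5192

single-mesh involute tooth geometry (32T engaging 19T at module 4.033)
base radii: r_b1 = 59.654384, r_b2 = 35.419791
tip radii: r_a1 = 68.561000, r_a2 = 42.346500
no profile shift: α' = α, a' = a
action lengths: √(r_a1²−r_b1²) = 33.792975, √(r_a2²−r_b2²) = 23.209147
base pitch p_b = π·m·cos α = 11.713111
CR = (33.792975 + 23.209147 − 102.841500·sin 22.41100°)/11.713111 = 1.519154
contact ratio ≈ 1.5192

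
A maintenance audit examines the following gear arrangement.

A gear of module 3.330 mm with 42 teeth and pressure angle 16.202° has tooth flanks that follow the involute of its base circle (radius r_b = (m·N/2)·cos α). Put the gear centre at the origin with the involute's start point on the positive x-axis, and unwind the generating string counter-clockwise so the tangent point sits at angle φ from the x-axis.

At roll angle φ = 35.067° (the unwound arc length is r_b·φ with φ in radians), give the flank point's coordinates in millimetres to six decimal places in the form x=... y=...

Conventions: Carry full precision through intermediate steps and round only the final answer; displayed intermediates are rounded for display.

x=78.576358 y=4.942126

class = single-mesh tooth geometry [base-circle involute, m = 3.330, 42T]
pitch radius r_p = m·N/2 = 3.330·42/2 = 69.930000
base radius r_b = r_p·cos α = 69.930000·cos 16.202° = 67.152656
roll angle φ = 35.067° = 0.61203461 rad
x = r_b·(cos φ + φ·sin φ) = 78.576358
y = r_b·(sin φ − φ·cos φ) = 4.942126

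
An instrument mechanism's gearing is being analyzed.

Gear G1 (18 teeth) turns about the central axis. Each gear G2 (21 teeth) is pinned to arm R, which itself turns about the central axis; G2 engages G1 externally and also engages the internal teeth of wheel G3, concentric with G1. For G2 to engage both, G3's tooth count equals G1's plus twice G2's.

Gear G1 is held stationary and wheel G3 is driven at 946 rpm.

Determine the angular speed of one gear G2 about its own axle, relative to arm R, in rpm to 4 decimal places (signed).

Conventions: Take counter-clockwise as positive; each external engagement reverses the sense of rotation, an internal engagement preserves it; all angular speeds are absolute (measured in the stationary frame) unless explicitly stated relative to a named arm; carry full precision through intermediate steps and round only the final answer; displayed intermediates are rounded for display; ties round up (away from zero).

+623.7363 rpm

recognized (axles ride arm R): planetary set, 18/21/60 teeth
normalise by the input: solve with ω_ring = 1, then scale by 946 rpm
ring teeth: 18 + 2·21 = 60
18(ω_sun−ω_arm) = −60(ω_ring−ω_arm),  ω_sun = 0, ω_ring = 1
18(0−ω_arm) = −60(1−ω_arm)  ⇒  78·ω_arm = 60  ⇒  ω_arm = 10/13
sun–planet mesh: 18·(0−10/13) = −21·(ω_p−ω_arm)  ⇒  ω_p−ω_arm = 60/91
scale: ω_p−ω_arm = 60/91 × 946 rpm = +623.7363 rpm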